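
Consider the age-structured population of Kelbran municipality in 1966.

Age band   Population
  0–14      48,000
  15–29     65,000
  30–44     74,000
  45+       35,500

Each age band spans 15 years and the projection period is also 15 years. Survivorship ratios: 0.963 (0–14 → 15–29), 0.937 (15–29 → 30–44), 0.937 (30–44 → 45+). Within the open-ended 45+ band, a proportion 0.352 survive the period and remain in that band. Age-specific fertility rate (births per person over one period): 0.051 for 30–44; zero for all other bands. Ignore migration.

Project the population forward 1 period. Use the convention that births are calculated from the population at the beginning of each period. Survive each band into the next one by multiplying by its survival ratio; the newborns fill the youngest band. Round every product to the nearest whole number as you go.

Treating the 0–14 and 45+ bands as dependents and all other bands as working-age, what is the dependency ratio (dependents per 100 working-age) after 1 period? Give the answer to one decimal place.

Period 1.
Births: 74000 × 0.051 = 3774
15–29: 48000 × 0.963 = 46224
30–44: 65000 × 0.937 = 60905
45+: 74000 × 0.937 + 35500 × 0.352 = 69338 + 12496 = 81834
Population now: 0–14=3774, 15–29=46224, 30–44=60905, 45+=81834
Dependents (band 0–14 + band 45+) = 3774 + 81834 = 85608; working-age = 107129; ratio = 85608/107129 × 100 = 79.9

79.9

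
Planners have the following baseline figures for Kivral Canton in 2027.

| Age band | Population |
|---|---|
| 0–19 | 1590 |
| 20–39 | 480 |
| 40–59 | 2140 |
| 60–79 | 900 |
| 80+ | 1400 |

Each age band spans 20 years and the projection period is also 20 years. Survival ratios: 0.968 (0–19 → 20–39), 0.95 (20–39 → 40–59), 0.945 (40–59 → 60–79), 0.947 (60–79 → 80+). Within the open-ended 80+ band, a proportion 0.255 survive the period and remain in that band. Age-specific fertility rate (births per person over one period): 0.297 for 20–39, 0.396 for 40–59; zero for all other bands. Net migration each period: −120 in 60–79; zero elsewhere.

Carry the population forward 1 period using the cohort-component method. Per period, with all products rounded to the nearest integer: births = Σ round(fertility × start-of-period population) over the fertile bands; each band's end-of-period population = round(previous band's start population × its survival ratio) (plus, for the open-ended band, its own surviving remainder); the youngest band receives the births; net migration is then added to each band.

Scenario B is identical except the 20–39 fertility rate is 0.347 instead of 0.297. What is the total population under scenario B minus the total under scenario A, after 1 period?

Call the bands 1 to 5, youngest first.
Period 1.
Births: 480 × 0.297 = 143, 2140 × 0.396 = 847 → 990
Band 2: 1590 × 0.968 = 1539
Band 3: 480 × 0.95 = 456
Band 4: 2140 × 0.945 = 2022
Band 5: 900 × 0.947 + 1400 × 0.255 = 852 + 357 = 1209
Net migration: Band 4 − 120 → 1902
Population now: 0–19=990, 20–39=1539, 40–59=456, 60–79=1902, 80+=1209
Scenario A total after 1 period: 6096
Scenario B projection —
Period 1.
Births: 480 × 0.347 = 167, 2140 × 0.396 = 847 → 1014
Band 2: 1590 × 0.968 = 1539
Band 3: 480 × 0.95 = 456
Band 4: 2140 × 0.945 = 2022
Band 5: 900 × 0.947 + 1400 × 0.255 = 852 + 357 = 1209
Net migration: Band 4 − 120 → 1902
Population now: 0–19=1014, 20–39=1539, 40–59=456, 60–79=1902, 80+=1209
Scenario B total after 1 period: 6120
Difference B − A = 6120 − 6096 = 24

24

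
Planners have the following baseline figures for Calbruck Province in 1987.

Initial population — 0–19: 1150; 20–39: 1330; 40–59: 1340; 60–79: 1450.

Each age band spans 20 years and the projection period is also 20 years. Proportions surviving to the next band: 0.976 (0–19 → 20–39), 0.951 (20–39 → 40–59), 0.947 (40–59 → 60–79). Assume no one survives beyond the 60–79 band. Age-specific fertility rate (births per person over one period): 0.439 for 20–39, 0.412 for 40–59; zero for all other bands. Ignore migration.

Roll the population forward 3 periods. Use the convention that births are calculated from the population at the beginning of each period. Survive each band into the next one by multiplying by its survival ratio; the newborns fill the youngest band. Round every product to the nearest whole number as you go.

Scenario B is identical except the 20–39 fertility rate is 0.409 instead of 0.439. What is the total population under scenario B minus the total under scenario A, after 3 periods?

Call the bands 1 to 4, youngest first.
— Period 1 —
Births: 1330 * 0.439 = 584  |  1340 * 0.412 = 552 → 1136
Band 2: 1150 * 0.976 = 1122
Band 3: 1330 * 0.951 = 1265
Band 4: 1340 * 0.947 = 1269
→ [1136, 1122, 1265, 1269]
— Period 2 —
Births: 1122 * 0.439 = 493  |  1265 * 0.412 = 521 → 1014
Band 2: 1136 * 0.976 = 1109
Band 3: 1122 * 0.951 = 1067
Band 4: 1265 * 0.947 = 1198
→ [1014, 1109, 1067, 1198]
— Period 3 —
Births: 1109 * 0.439 = 487  |  1067 * 0.412 = 440 → 927
Band 2: 1014 * 0.976 = 990
Band 3: 1109 * 0.951 = 1055
Band 4: 1067 * 0.947 = 1010
→ [927, 990, 1055, 1010]
Scenario A total after 3 periods: 3982
Scenario B projection —
— Period 1 —
Births: 1330 * 0.409 = 544  |  1340 * 0.412 = 552 → 1096
Band 2: 1150 * 0.976 = 1122
Band 3: 1330 * 0.951 = 1265
Band 4: 1340 * 0.947 = 1269
→ [1096, 1122, 1265, 1269]
— Period 2 —
Births: 1122 * 0.409 = 459  |  1265 * 0.412 = 521 → 980
Band 2: 1096 * 0.976 = 1070
Band 3: 1122 * 0.951 = 1067
Band 4: 1265 * 0.947 = 1198
→ [980, 1070, 1067, 1198]
— Period 3 —
Births: 1070 * 0.409 = 438  |  1067 * 0.412 = 440 → 878
Band 2: 980 * 0.976 = 956
Band 3: 1070 * 0.951 = 1018
Band 4: 1067 * 0.947 = 1010
→ [878, 956, 1018, 1010]
Scenario B total after 3 periods: 3862
Difference B − A = 3862 − 3982 = -120

-120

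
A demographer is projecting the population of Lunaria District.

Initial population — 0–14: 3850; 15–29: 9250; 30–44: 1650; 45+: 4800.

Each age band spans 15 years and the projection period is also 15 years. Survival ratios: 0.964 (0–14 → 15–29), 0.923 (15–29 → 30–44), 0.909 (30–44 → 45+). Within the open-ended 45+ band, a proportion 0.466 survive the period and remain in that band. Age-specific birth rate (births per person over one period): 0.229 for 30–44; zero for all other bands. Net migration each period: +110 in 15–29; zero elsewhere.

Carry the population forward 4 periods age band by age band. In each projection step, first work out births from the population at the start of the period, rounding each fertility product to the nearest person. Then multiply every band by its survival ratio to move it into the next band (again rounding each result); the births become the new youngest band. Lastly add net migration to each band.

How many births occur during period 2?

1955

Period 1.
Births: 1650 * 0.229 = 378
15–29: 3850 * 0.964 = 3711
30–44: 9250 * 0.923 = 8538
45+: 1650 * 0.909 + 4800 * 0.466 = 1500 + 2237 = 3737
Net migration: 15–29 + 110 → 3821
→ [378, 3821, 8538, 3737]
Period 2.
Births: 8538 * 0.229 = 1955
15–29: 378 * 0.964 = 364
30–44: 3821 * 0.923 = 3527
45+: 8538 * 0.909 + 3737 * 0.466 = 7761 + 1741 = 9502
Net migration: 15–29 + 110 → 474
→ [1955, 474, 3527, 9502]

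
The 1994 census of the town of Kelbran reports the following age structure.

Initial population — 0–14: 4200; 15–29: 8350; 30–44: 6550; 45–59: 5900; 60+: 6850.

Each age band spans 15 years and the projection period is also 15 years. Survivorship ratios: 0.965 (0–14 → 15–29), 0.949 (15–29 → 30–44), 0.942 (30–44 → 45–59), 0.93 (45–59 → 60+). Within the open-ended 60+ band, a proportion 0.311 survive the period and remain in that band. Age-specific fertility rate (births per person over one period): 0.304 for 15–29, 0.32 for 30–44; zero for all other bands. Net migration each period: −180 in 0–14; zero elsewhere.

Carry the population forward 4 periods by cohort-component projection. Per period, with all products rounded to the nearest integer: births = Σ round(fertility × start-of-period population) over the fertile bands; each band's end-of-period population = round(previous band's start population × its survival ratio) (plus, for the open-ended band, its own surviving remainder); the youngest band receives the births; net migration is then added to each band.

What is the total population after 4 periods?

17891

Numbering the groups 1..5 from youngest to oldest:
— Period 1 —
Births: 8350 * 0.304 = 2538, 6550 * 0.32 = 2096 ⇒ total 4634
Group 2: 4200 * 0.965 = 4053
Group 3: 8350 * 0.949 = 7924
Group 4: 6550 * 0.942 = 6170
Group 5: 5900 * 0.93 + 6850 * 0.311 = 5487 + 2130 = 7617
Net migration: Group 1 − 180 → 4454
→ [4454, 4053, 7924, 6170, 7617]
— Period 2 —
Births: 4053 * 0.304 = 1232, 7924 * 0.32 = 2536 ⇒ total 3768
Group 2: 4454 * 0.965 = 4298
Group 3: 4053 * 0.949 = 3846
Group 4: 7924 * 0.942 = 7464
Group 5: 6170 * 0.93 + 7617 * 0.311 = 5738 + 2369 = 8107
Net migration: Group 1 − 180 → 3588
→ [3588, 4298, 3846, 7464, 8107]
— Period 3 —
Births: 4298 * 0.304 = 1307, 3846 * 0.32 = 1231 ⇒ total 2538
Group 2: 3588 * 0.965 = 3462
Group 3: 4298 * 0.949 = 4079
Group 4: 3846 * 0.942 = 3623
Group 5: 7464 * 0.93 + 8107 * 0.311 = 6942 + 2521 = 9463
Net migration: Group 1 − 180 → 2358
→ [2358, 3462, 4079, 3623, 9463]
— Period 4 —
Births: 3462 * 0.304 = 1052, 4079 * 0.32 = 1305 ⇒ total 2357
Group 2: 2358 * 0.965 = 2275
Group 3: 3462 * 0.949 = 3285
Group 4: 4079 * 0.942 = 3842
Group 5: 3623 * 0.93 + 9463 * 0.311 = 3369 + 2943 = 6312
Net migration: Group 1 − 180 → 2177
→ [2177, 2275, 3285, 3842, 6312]
Total after period 4: 2177 + 2275 + 3285 + 3842 + 6312 = 17891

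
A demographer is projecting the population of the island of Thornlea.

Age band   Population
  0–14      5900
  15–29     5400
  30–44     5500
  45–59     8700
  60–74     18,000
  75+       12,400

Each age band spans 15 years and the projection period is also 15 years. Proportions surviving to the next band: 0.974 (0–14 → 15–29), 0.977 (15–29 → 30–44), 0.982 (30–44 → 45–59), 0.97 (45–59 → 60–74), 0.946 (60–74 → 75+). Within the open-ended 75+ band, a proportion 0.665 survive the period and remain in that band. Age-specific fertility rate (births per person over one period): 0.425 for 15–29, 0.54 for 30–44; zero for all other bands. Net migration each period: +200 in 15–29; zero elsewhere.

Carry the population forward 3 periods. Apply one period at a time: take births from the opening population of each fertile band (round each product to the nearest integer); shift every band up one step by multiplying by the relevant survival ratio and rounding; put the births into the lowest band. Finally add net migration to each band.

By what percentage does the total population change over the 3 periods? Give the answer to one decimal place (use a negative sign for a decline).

-13.7

After projecting period 1:
Births: 5400 * 0.425 = 2295, 5500 * 0.54 = 2970 ⇒ total 5265
15–29: 5900 * 0.974 = 5747
30–44: 5400 * 0.977 = 5276
45–59: 5500 * 0.982 = 5401
60–74: 8700 * 0.97 = 8439
75+: 18000 * 0.946 + 12400 * 0.665 = 17028 + 8246 = 25274
Net migration: 15–29 + 200 → 5947
Giving 5265 / 5947 / 5276 / 5401 / 8439 / 25274.
After projecting period 2:
Births: 5947 * 0.425 = 2527, 5276 * 0.54 = 2849 ⇒ total 5376
15–29: 5265 * 0.974 = 5128
30–44: 5947 * 0.977 = 5810
45–59: 5276 * 0.982 = 5181
60–74: 5401 * 0.97 = 5239
75+: 8439 * 0.946 + 25274 * 0.665 = 7983 + 16807 = 24790
Net migration: 15–29 + 200 → 5328
Giving 5376 / 5328 / 5810 / 5181 / 5239 / 24790.
After projecting period 3:
Births: 5328 * 0.425 = 2264, 5810 * 0.54 = 3137 ⇒ total 5401
15–29: 5376 * 0.974 = 5236
30–44: 5328 * 0.977 = 5205
45–59: 5810 * 0.982 = 5705
60–74: 5181 * 0.97 = 5026
75+: 5239 * 0.946 + 24790 * 0.665 = 4956 + 16485 = 21441
Net migration: 15–29 + 200 → 5436
Giving 5401 / 5436 / 5205 / 5705 / 5026 / 21441.
Total: 55900 → 48214; change = -7686; percentage change = -13.7%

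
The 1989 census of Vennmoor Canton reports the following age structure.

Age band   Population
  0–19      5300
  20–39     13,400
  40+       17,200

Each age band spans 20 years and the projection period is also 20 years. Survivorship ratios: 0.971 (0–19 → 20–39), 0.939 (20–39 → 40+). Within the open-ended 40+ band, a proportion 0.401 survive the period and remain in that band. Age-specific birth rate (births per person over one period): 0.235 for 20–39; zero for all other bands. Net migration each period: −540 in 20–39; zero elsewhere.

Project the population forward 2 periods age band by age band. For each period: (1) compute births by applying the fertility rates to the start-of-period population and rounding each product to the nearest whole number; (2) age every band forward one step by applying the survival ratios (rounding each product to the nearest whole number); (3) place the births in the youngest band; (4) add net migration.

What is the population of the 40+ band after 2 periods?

12136

— Period 1 —
Births: 13400 × 0.235 = 3149
20–39: 5300 × 0.971 = 5146
40+: 13400 × 0.939 + 17200 × 0.401 = 12583 + 6897 = 19480
Net migration: 20–39 − 540 → 4606
→ [3149, 4606, 19480]
— Period 2 —
Births: 4606 × 0.235 = 1082
20–39: 3149 × 0.971 = 3058
40+: 4606 × 0.939 + 19480 × 0.401 = 4325 + 7811 = 12136
Net migration: 20–39 − 540 → 2518
→ [1082, 2518, 12136]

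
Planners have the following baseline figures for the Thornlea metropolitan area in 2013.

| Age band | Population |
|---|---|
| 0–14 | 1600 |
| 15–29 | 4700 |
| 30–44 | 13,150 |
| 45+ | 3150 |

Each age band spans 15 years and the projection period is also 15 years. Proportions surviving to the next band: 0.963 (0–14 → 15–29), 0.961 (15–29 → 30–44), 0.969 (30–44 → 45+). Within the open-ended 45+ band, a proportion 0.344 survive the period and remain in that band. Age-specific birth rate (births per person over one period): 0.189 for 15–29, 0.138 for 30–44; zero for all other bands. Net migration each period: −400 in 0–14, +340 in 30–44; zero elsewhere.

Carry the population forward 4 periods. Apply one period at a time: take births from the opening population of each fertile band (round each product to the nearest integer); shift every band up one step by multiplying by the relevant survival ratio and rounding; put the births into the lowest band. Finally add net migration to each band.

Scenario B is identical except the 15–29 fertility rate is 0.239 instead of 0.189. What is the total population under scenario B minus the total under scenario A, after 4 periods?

517

(Bands numbered youngest = 1 to oldest = 4.)
Period 1.
Births: 4700 × 0.189 = 888 ; 13150 × 0.138 = 1815 — total 2703
Band 2: 1600 × 0.963 = 1541
Band 3: 4700 × 0.961 = 4517
Band 4: 13150 × 0.969 + 3150 × 0.344 = 12742 + 1084 = 13826
Net migration: Band 1 − 400 → 2303; Band 3 + 340 → 4857
End of period: [2303, 1541, 4857, 13826]
Period 2.
Births: 1541 × 0.189 = 291 ; 4857 × 0.138 = 670 — total 961
Band 2: 2303 × 0.963 = 2218
Band 3: 1541 × 0.961 = 1481
Band 4: 4857 × 0.969 + 13826 × 0.344 = 4706 + 4756 = 9462
Net migration: Band 1 − 400 → 561; Band 3 + 340 → 1821
End of period: [561, 2218, 1821, 9462]
Period 3.
Births: 2218 × 0.189 = 419 ; 1821 × 0.138 = 251 — total 670
Band 2: 561 × 0.963 = 540
Band 3: 2218 × 0.961 = 2131
Band 4: 1821 × 0.969 + 9462 × 0.344 = 1765 + 3255 = 5020
Net migration: Band 1 − 400 → 270; Band 3 + 340 → 2471
End of period: [270, 540, 2471, 5020]
Period 4.
Births: 540 × 0.189 = 102 ; 2471 × 0.138 = 341 — total 443
Band 2: 270 × 0.963 = 260
Band 3: 540 × 0.961 = 519
Band 4: 2471 × 0.969 + 5020 × 0.344 = 2394 + 1727 = 4121
Net migration: Band 1 − 400 → 43; Band 3 + 340 → 859
End of period: [43, 260, 859, 4121]
Scenario A total after 4 periods: 5283
Scenario B projection —
Period 1.
Births: 4700 × 0.239 = 1123 ; 13150 × 0.138 = 1815 — total 2938
Band 2: 1600 × 0.963 = 1541
Band 3: 4700 × 0.961 = 4517
Band 4: 13150 × 0.969 + 3150 × 0.344 = 12742 + 1084 = 13826
Net migration: Band 1 − 400 → 2538; Band 3 + 340 → 4857
End of period: [2538, 1541, 4857, 13826]
Period 2.
Births: 1541 × 0.239 = 368 ; 4857 × 0.138 = 670 — total 1038
Band 2: 2538 × 0.963 = 2444
Band 3: 1541 × 0.961 = 1481
Band 4: 4857 × 0.969 + 13826 × 0.344 = 4706 + 4756 = 9462
Net migration: Band 1 − 400 → 638; Band 3 + 340 → 1821
End of period: [638, 2444, 1821, 9462]
Period 3.
Births: 2444 × 0.239 = 584 ; 1821 × 0.138 = 251 — total 835
Band 2: 638 × 0.963 = 614
Band 3: 2444 × 0.961 = 2349
Band 4: 1821 × 0.969 + 9462 × 0.344 = 1765 + 3255 = 5020
Net migration: Band 1 − 400 → 435; Band 3 + 340 → 2689
End of period: [435, 614, 2689, 5020]
Period 4.
Births: 614 × 0.239 = 147 ; 2689 × 0.138 = 371 — total 518
Band 2: 435 × 0.963 = 419
Band 3: 614 × 0.961 = 590
Band 4: 2689 × 0.969 + 5020 × 0.344 = 2606 + 1727 = 4333
Net migration: Band 1 − 400 → 118; Band 3 + 340 → 930
End of period: [118, 419, 930, 4333]
Scenario B total after 4 periods: 5800
Difference B − A = 5800 − 5283 = 517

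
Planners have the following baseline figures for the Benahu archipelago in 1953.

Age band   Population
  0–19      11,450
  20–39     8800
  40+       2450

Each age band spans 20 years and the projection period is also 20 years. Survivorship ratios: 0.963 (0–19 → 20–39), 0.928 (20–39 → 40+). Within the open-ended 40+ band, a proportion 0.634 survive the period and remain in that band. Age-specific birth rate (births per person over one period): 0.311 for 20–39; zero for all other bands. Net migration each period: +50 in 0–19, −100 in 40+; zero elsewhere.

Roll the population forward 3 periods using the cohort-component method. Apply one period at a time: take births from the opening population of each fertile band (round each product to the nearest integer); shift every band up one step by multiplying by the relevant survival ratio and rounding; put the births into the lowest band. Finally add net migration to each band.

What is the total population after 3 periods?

16916

(Groups numbered youngest = 1 to oldest = 3.)
After projecting period 1:
Births: 8800 × 0.311 = 2737
Group 2: 11450 × 0.963 = 11026
Group 3: 8800 × 0.928 + 2450 × 0.634 = 8166 + 1553 = 9719
Net migration: Group 1 + 50 → 2787; Group 3 − 100 → 9619
→ [2787, 11026, 9619]
After projecting period 2:
Births: 11026 × 0.311 = 3429
Group 2: 2787 × 0.963 = 2684
Group 3: 11026 × 0.928 + 9619 × 0.634 = 10232 + 6098 = 16330
Net migration: Group 1 + 50 → 3479; Group 3 − 100 → 16230
→ [3479, 2684, 16230]
After projecting period 3:
Births: 2684 × 0.311 = 835
Group 2: 3479 × 0.963 = 3350
Group 3: 2684 × 0.928 + 16230 × 0.634 = 2491 + 10290 = 12781
Net migration: Group 1 + 50 → 885; Group 3 − 100 → 12681
→ [885, 3350, 12681]
Total after period 3: 885 + 3350 + 12681 = 16916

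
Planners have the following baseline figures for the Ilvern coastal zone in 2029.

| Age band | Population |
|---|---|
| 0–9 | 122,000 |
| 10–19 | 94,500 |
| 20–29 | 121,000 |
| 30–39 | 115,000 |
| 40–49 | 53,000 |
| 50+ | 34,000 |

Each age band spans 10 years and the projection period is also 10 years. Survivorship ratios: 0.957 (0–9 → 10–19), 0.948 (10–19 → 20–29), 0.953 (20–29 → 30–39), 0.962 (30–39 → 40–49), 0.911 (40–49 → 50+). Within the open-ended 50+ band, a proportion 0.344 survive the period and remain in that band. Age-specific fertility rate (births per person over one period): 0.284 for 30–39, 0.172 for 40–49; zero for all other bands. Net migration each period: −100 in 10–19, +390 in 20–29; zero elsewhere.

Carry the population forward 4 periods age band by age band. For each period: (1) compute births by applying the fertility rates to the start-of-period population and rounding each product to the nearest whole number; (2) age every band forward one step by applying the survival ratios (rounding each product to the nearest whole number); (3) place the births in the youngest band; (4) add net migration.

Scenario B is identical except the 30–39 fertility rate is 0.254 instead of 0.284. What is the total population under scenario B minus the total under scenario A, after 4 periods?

Period 1:
Births: 115000 × 0.284 = 32660, 53000 × 0.172 = 9116 ⇒ total 41776
10–19: 122000 × 0.957 = 116754
20–29: 94500 × 0.948 = 89586
30–39: 121000 × 0.953 = 115313
40–49: 115000 × 0.962 = 110630
50+: 53000 × 0.911 + 34000 × 0.344 = 48283 + 11696 = 59979
Net migration: 10–19 − 100 → 116654; 20–29 + 390 → 89976
→ [41776, 116654, 89976, 115313, 110630, 59979]
Period 2:
Births: 115313 × 0.284 = 32749, 110630 × 0.172 = 19028 ⇒ total 51777
10–19: 41776 × 0.957 = 39980
20–29: 116654 × 0.948 = 110588
30–39: 89976 × 0.953 = 85747
40–49: 115313 × 0.962 = 110931
50+: 110630 × 0.911 + 59979 × 0.344 = 100784 + 20633 = 121417
Net migration: 10–19 − 100 → 39880; 20–29 + 390 → 110978
→ [51777, 39880, 110978, 85747, 110931, 121417]
Period 3:
Births: 85747 × 0.284 = 24352, 110931 × 0.172 = 19080 ⇒ total 43432
10–19: 51777 × 0.957 = 49551
20–29: 39880 × 0.948 = 37806
30–39: 110978 × 0.953 = 105762
40–49: 85747 × 0.962 = 82489
50+: 110931 × 0.911 + 121417 × 0.344 = 101058 + 41767 = 142825
Net migration: 10–19 − 100 → 49451; 20–29 + 390 → 38196
→ [43432, 49451, 38196, 105762, 82489, 142825]
Period 4:
Births: 105762 × 0.284 = 30036, 82489 × 0.172 = 14188 ⇒ total 44224
10–19: 43432 × 0.957 = 41564
20–29: 49451 × 0.948 = 46880
30–39: 38196 × 0.953 = 36401
40–49: 105762 × 0.962 = 101743
50+: 82489 × 0.911 + 142825 × 0.344 = 75147 + 49132 = 124279
Net migration: 10–19 − 100 → 41464; 20–29 + 390 → 47270
→ [44224, 41464, 47270, 36401, 101743, 124279]
Scenario A total after 4 periods: 395381
Scenario B projection —
Period 1:
Births: 115000 × 0.254 = 29210, 53000 × 0.172 = 9116 ⇒ total 38326
10–19: 122000 × 0.957 = 116754
20–29: 94500 × 0.948 = 89586
30–39: 121000 × 0.953 = 115313
40–49: 115000 × 0.962 = 110630
50+: 53000 × 0.911 + 34000 × 0.344 = 48283 + 11696 = 59979
Net migration: 10–19 − 100 → 116654; 20–29 + 390 → 89976
→ [38326, 116654, 89976, 115313, 110630, 59979]
Period 2:
Births: 115313 × 0.254 = 29290, 110630 × 0.172 = 19028 ⇒ total 48318
10–19: 38326 × 0.957 = 36678
20–29: 116654 × 0.948 = 110588
30–39: 89976 × 0.953 = 85747
40–49: 115313 × 0.962 = 110931
50+: 110630 × 0.911 + 59979 × 0.344 = 100784 + 20633 = 121417
Net migration: 10–19 − 100 → 36578; 20–29 + 390 → 110978
→ [48318, 36578, 110978, 85747, 110931, 121417]
Period 3:
Births: 85747 × 0.254 = 21780, 110931 × 0.172 = 19080 ⇒ total 40860
10–19: 48318 × 0.957 = 46240
20–29: 36578 × 0.948 = 34676
30–39: 110978 × 0.953 = 105762
40–49: 85747 × 0.962 = 82489
50+: 110931 × 0.911 + 121417 × 0.344 = 101058 + 41767 = 142825
Net migration: 10–19 − 100 → 46140; 20–29 + 390 → 35066
→ [40860, 46140, 35066, 105762, 82489, 142825]
Period 4:
Births: 105762 × 0.254 = 26864, 82489 × 0.172 = 14188 ⇒ total 41052
10–19: 40860 × 0.957 = 39103
20–29: 46140 × 0.948 = 43741
30–39: 35066 × 0.953 = 33418
40–49: 105762 × 0.962 = 101743
50+: 82489 × 0.911 + 142825 × 0.344 = 75147 + 49132 = 124279
Net migration: 10–19 − 100 → 39003; 20–29 + 390 → 44131
→ [41052, 39003, 44131, 33418, 101743, 124279]
Scenario B total after 4 periods: 383626
Difference B − A = 383626 − 395381 = -11755

-11755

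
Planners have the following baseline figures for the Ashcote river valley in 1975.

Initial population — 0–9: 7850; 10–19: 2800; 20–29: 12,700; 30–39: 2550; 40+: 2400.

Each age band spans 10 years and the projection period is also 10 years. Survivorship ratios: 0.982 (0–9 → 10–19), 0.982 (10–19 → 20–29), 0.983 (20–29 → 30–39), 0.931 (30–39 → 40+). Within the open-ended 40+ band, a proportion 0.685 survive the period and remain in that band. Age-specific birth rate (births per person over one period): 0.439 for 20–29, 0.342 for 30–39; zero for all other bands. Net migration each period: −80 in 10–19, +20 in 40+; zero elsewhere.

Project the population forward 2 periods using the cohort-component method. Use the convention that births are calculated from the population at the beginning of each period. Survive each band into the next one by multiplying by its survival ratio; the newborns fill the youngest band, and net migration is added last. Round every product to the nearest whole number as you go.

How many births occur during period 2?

5477

Call the bands 1 to 5, youngest first.
Period 1:
Births: 12700 × 0.439 = 5575  |  2550 × 0.342 = 872 ⇒ total 6447
Band 2: 7850 × 0.982 = 7709
Band 3: 2800 × 0.982 = 2750
Band 4: 12700 × 0.983 = 12484
Band 5: 2550 × 0.931 + 2400 × 0.685 = 2374 + 1644 = 4018
Net migration: Band 2 − 80 → 7629; Band 5 + 20 → 4038
Giving 6447 / 7629 / 2750 / 12484 / 4038.
Period 2:
Births: 2750 × 0.439 = 1207  |  12484 × 0.342 = 4270 ⇒ total 5477
Band 2: 6447 × 0.982 = 6331
Band 3: 7629 × 0.982 = 7492
Band 4: 2750 × 0.983 = 2703
Band 5: 12484 × 0.931 + 4038 × 0.685 = 11623 + 2766 = 14389
Net migration: Band 2 − 80 → 6251; Band 5 + 20 → 14409
Giving 5477 / 6251 / 7492 / 2703 / 14409.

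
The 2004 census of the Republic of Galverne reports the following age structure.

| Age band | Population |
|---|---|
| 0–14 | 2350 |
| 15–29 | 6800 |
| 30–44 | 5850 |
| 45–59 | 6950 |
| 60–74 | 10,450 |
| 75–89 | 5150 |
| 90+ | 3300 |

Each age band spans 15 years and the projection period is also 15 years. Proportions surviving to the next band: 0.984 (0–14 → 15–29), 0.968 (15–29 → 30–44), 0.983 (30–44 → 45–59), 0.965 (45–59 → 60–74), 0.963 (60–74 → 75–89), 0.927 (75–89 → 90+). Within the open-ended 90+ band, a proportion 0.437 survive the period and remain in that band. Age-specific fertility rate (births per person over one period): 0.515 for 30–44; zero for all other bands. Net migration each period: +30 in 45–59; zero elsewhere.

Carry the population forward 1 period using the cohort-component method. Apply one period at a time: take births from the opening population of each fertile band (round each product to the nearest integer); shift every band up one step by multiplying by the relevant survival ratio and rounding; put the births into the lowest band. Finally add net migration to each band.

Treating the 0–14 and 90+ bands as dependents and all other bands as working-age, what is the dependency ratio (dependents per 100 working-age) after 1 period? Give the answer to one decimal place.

— Period 1 —
Births: 5850 × 0.515 = 3013
15–29: 2350 × 0.984 = 2312
30–44: 6800 × 0.968 = 6582
45–59: 5850 × 0.983 = 5751
60–74: 6950 × 0.965 = 6707
75–89: 10450 × 0.963 = 10063
90+: 5150 × 0.927 + 3300 × 0.437 = 4774 + 1442 = 6216
Net migration: 45–59 + 30 → 5781
End of period: [3013, 2312, 6582, 5781, 6707, 10063, 6216]
Dependents (band 0–14 + band 90+) = 3013 + 6216 = 9229; working-age = 31445; ratio = 9229/31445 × 100 = 29.3

29.3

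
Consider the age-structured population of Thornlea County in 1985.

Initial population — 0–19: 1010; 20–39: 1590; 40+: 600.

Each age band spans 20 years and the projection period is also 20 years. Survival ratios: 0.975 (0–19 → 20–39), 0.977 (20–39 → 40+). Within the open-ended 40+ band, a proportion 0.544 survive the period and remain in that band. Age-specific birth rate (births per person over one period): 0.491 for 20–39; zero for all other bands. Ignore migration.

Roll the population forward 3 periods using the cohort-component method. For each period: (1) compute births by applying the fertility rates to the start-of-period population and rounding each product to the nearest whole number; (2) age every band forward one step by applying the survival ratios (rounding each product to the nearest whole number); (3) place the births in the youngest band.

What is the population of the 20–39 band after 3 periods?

Period 1:
Births: 1590 × 0.491 = 781
20–39: 1010 × 0.975 = 985
40+: 1590 × 0.977 + 600 × 0.544 = 1553 + 326 = 1879
Population now: 0–19=781, 20–39=985, 40+=1879
Period 2:
Births: 985 × 0.491 = 484
20–39: 781 × 0.975 = 761
40+: 985 × 0.977 + 1879 × 0.544 = 962 + 1022 = 1984
Population now: 0–19=484, 20–39=761, 40+=1984
Period 3:
Births: 761 × 0.491 = 374
20–39: 484 × 0.975 = 472
40+: 761 × 0.977 + 1984 × 0.544 = 743 + 1079 = 1822
Population now: 0–19=374, 20–39=472, 40+=1822

472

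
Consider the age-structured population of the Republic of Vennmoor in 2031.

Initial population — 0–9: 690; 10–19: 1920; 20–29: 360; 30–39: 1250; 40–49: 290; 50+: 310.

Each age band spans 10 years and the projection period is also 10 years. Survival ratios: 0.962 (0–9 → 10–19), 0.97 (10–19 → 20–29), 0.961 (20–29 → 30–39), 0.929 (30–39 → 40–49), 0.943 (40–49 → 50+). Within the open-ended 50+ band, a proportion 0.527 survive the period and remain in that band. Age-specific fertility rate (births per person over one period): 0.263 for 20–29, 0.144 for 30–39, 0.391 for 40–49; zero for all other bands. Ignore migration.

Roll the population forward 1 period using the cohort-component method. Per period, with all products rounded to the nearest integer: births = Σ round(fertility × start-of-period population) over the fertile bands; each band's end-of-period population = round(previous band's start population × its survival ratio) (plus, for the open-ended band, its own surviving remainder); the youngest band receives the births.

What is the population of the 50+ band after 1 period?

(Groups numbered youngest = 1 to oldest = 6.)
— Period 1 —
Births: 360 × 0.263 = 95 ; 1250 × 0.144 = 180 ; 290 × 0.391 = 113 → 388
Group 2: 690 × 0.962 = 664
Group 3: 1920 × 0.97 = 1862
Group 4: 360 × 0.961 = 346
Group 5: 1250 × 0.929 = 1161
Group 6: 290 × 0.943 + 310 × 0.527 = 273 + 163 = 436
Population now: 0–9=388, 10–19=664, 20–29=1862, 30–39=346, 40–49=1161, 50+=436

436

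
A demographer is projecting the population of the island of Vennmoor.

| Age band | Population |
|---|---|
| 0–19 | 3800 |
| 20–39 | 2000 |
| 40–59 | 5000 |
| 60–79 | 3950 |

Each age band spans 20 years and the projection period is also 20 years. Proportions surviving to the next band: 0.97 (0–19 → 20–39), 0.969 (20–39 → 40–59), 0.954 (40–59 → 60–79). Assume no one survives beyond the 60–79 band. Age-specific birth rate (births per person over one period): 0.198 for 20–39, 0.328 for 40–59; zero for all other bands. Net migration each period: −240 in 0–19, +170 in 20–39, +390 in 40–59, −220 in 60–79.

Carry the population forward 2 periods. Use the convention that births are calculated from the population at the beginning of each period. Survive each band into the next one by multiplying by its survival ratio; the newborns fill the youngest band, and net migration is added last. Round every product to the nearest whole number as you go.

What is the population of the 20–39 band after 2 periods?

1912

[period 1]
Births: 2000 * 0.198 = 396  |  5000 * 0.328 = 1640 → total 2036
20–39: 3800 * 0.97 = 3686
40–59: 2000 * 0.969 = 1938
60–79: 5000 * 0.954 = 4770
Net migration: 0–19 − 240 → 1796; 20–39 + 170 → 3856; 40–59 + 390 → 2328; 60–79 − 220 → 4550
End of period: [1796, 3856, 2328, 4550]
[period 2]
Births: 3856 * 0.198 = 763  |  2328 * 0.328 = 764 → total 1527
20–39: 1796 * 0.97 = 1742
40–59: 3856 * 0.969 = 3736
60–79: 2328 * 0.954 = 2221
Net migration: 0–19 − 240 → 1287; 20–39 + 170 → 1912; 40–59 + 390 → 4126; 60–79 − 220 → 2001
End of period: [1287, 1912, 4126, 2001]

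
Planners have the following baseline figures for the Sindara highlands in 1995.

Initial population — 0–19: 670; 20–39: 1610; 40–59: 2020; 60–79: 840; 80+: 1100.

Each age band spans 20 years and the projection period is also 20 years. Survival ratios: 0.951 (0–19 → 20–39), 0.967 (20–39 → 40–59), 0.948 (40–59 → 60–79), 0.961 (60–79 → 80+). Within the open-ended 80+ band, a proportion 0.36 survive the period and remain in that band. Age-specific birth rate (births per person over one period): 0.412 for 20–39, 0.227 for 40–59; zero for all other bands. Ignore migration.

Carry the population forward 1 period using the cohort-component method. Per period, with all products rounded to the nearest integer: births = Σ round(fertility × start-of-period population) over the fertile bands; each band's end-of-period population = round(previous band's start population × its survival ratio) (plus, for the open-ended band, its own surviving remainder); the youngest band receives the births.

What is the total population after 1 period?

6434

Period 1.
Births: 1610 × 0.412 = 663  |  2020 × 0.227 = 459 → total 1122
20–39: 670 × 0.951 = 637
40–59: 1610 × 0.967 = 1557
60–79: 2020 × 0.948 = 1915
80+: 840 × 0.961 + 1100 × 0.36 = 807 + 396 = 1203
Giving 1122 / 637 / 1557 / 1915 / 1203.
Total after period 1: 1122 + 637 + 1557 + 1915 + 1203 = 6434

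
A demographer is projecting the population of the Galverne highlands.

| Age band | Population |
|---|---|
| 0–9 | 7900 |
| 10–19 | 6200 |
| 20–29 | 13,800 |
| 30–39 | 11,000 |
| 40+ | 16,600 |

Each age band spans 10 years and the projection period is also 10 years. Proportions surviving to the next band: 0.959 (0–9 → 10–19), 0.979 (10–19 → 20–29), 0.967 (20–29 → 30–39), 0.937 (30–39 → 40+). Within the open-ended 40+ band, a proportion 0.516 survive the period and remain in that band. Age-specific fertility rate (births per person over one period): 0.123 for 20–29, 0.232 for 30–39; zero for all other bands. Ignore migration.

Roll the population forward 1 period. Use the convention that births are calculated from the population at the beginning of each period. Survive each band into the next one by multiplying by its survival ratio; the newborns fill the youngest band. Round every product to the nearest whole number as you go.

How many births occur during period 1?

4249

(Groups numbered youngest = 1 to oldest = 5.)
[period 1]
Births: 13800 × 0.123 = 1697, 11000 × 0.232 = 2552 → 4249
Group 2: 7900 × 0.959 = 7576
Group 3: 6200 × 0.979 = 6070
Group 4: 13800 × 0.967 = 13345
Group 5: 11000 × 0.937 + 16600 × 0.516 = 10307 + 8566 = 18873
Giving 4249 / 7576 / 6070 / 13345 / 18873.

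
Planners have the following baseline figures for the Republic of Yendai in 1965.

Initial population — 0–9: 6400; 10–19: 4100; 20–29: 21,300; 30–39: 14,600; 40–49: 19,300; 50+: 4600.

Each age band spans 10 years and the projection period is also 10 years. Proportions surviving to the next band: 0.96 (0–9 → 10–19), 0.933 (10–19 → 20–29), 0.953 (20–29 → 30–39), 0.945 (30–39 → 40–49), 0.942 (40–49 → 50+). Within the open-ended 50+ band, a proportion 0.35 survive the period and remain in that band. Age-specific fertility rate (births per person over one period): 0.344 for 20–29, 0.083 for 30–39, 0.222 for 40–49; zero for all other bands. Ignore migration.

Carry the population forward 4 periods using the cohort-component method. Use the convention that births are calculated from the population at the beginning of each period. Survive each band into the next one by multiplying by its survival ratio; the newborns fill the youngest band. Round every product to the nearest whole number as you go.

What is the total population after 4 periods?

44992

Period 1:
Births: 21300 × 0.344 = 7327, 14600 × 0.083 = 1212, 19300 × 0.222 = 4285 ⇒ total 12824
10–19: 6400 × 0.96 = 6144
20–29: 4100 × 0.933 = 3825
30–39: 21300 × 0.953 = 20299
40–49: 14600 × 0.945 = 13797
50+: 19300 × 0.942 + 4600 × 0.35 = 18181 + 1610 = 19791
Population now: 0–9=12824, 10–19=6144, 20–29=3825, 30–39=20299, 40–49=13797, 50+=19791
Period 2:
Births: 3825 × 0.344 = 1316, 20299 × 0.083 = 1685, 13797 × 0.222 = 3063 ⇒ total 6064
10–19: 12824 × 0.96 = 12311
20–29: 6144 × 0.933 = 5732
30–39: 3825 × 0.953 = 3645
40–49: 20299 × 0.945 = 19183
50+: 13797 × 0.942 + 19791 × 0.35 = 12997 + 6927 = 19924
Population now: 0–9=6064, 10–19=12311, 20–29=5732, 30–39=3645, 40–49=19183, 50+=19924
Period 3:
Births: 5732 × 0.344 = 1972, 3645 × 0.083 = 303, 19183 × 0.222 = 4259 ⇒ total 6534
10–19: 6064 × 0.96 = 5821
20–29: 12311 × 0.933 = 11486
30–39: 5732 × 0.953 = 5463
40–49: 3645 × 0.945 = 3445
50+: 19183 × 0.942 + 19924 × 0.35 = 18070 + 6973 = 25043
Population now: 0–9=6534, 10–19=5821, 20–29=11486, 30–39=5463, 40–49=3445, 50+=25043
Period 4:
Births: 11486 × 0.344 = 3951, 5463 × 0.083 = 453, 3445 × 0.222 = 765 ⇒ total 5169
10–19: 6534 × 0.96 = 6273
20–29: 5821 × 0.933 = 5431
30–39: 11486 × 0.953 = 10946
40–49: 5463 × 0.945 = 5163
50+: 3445 × 0.942 + 25043 × 0.35 = 3245 + 8765 = 12010
Population now: 0–9=5169, 10–19=6273, 20–29=5431, 30–39=10946, 40–49=5163, 50+=12010
Total after period 4: 5169 + 6273 + 5431 + 10946 + 5163 + 12010 = 44992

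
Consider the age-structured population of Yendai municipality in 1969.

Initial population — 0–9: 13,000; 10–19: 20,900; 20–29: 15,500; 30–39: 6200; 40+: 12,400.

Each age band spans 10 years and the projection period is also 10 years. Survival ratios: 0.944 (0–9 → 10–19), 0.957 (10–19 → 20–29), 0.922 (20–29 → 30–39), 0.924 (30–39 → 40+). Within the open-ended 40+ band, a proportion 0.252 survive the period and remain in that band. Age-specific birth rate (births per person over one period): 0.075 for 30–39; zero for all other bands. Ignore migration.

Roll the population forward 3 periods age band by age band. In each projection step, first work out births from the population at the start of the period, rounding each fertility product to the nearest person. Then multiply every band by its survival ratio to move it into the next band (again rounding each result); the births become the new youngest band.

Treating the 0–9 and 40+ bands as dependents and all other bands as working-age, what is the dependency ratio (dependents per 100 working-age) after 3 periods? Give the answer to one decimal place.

(Bands numbered youngest = 1 to oldest = 5.)
— Period 1 —
Births: 6200 * 0.075 = 465
Band 2: 13000 * 0.944 = 12272
Band 3: 20900 * 0.957 = 20001
Band 4: 15500 * 0.922 = 14291
Band 5: 6200 * 0.924 + 12400 * 0.252 = 5729 + 3125 = 8854
Population now: 0–9=465, 10–19=12272, 20–29=20001, 30–39=14291, 40+=8854
— Period 2 —
Births: 14291 * 0.075 = 1072
Band 2: 465 * 0.944 = 439
Band 3: 12272 * 0.957 = 11744
Band 4: 20001 * 0.922 = 18441
Band 5: 14291 * 0.924 + 8854 * 0.252 = 13205 + 2231 = 15436
Population now: 0–9=1072, 10–19=439, 20–29=11744, 30–39=18441, 40+=15436
— Period 3 —
Births: 18441 * 0.075 = 1383
Band 2: 1072 * 0.944 = 1012
Band 3: 439 * 0.957 = 420
Band 4: 11744 * 0.922 = 10828
Band 5: 18441 * 0.924 + 15436 * 0.252 = 17039 + 3890 = 20929
Population now: 0–9=1383, 10–19=1012, 20–29=420, 30–39=10828, 40+=20929
Dependents (band 0–9 + band 40+) = 1383 + 20929 = 22312; working-age = 12260; ratio = 22312/12260 × 100 = 182.0

182.0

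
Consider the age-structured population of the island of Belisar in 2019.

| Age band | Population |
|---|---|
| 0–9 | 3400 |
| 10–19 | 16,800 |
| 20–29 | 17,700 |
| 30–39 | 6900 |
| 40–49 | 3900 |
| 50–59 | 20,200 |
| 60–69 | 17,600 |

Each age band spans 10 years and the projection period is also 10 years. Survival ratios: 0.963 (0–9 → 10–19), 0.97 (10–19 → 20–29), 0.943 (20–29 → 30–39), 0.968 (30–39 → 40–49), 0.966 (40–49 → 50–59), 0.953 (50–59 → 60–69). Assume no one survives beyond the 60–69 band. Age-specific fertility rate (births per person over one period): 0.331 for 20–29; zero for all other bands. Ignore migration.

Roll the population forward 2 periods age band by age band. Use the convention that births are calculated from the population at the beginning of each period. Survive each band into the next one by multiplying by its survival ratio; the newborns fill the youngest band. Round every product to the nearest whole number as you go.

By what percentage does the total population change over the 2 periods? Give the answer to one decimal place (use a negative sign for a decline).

Let group 1 be 0–9 through group 7 = 60–69.
— Period 1 —
Births: 17700 × 0.331 = 5859
Group 2: 3400 × 0.963 = 3274
Group 3: 16800 × 0.97 = 16296
Group 4: 17700 × 0.943 = 16691
Group 5: 6900 × 0.968 = 6679
Group 6: 3900 × 0.966 = 3767
Group 7: 20200 × 0.953 = 19251
→ [5859, 3274, 16296, 16691, 6679, 3767, 19251]
— Period 2 —
Births: 16296 × 0.331 = 5394
Group 2: 5859 × 0.963 = 5642
Group 3: 3274 × 0.97 = 3176
Group 4: 16296 × 0.943 = 15367
Group 5: 16691 × 0.968 = 16157
Group 6: 6679 × 0.966 = 6452
Group 7: 3767 × 0.953 = 3590
→ [5394, 5642, 3176, 15367, 16157, 6452, 3590]
Total: 86500 → 55778; change = -30722; percentage change = -35.5%

-35.5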